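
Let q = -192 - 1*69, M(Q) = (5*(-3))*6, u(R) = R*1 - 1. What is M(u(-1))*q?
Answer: 23490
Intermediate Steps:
u(R) = -1 + R (u(R) = R - 1 = -1 + R)
M(Q) = -90 (M(Q) = -15*6 = -90)
q = -261 (q = -192 - 69 = -261)
M(u(-1))*q = -90*(-261) = 23490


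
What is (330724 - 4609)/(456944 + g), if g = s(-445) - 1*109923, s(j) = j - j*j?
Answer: 108705/49517 ≈ 2.1953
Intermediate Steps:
s(j) = j - j²
g = -308393 (g = -445*(1 - 1*(-445)) - 1*109923 = -445*(1 + 445) - 109923 = -445*446 - 109923 = -198470 - 109923 = -308393)
(330724 - 4609)/(456944 + g) = (330724 - 4609)/(456944 - 308393) = 326115/148551 = 326115*(1/148551) = 108705/49517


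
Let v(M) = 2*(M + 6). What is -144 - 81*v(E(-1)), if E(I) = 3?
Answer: -1602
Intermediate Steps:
v(M) = 12 + 2*M (v(M) = 2*(6 + M) = 12 + 2*M)
-144 - 81*v(E(-1)) = -144 - 81*(12 + 2*3) = -144 - 81*(12 + 6) = -144 - 81*18 = -144 - 1458 = -1602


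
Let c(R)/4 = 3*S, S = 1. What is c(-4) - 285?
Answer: -273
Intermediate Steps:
c(R) = 12 (c(R) = 4*(3*1) = 4*3 = 12)
c(-4) - 285 = 12 - 285 = -273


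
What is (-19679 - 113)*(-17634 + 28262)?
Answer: -210349376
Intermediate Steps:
(-19679 - 113)*(-17634 + 28262) = -19792*10628 = -210349376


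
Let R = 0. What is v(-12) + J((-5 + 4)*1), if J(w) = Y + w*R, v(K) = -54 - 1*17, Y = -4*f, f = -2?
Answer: -63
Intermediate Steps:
Y = 8 (Y = -4*(-2) = 8)
v(K) = -71 (v(K) = -54 - 17 = -71)
J(w) = 8 (J(w) = 8 + w*0 = 8 + 0 = 8)
v(-12) + J((-5 + 4)*1) = -71 + 8 = -63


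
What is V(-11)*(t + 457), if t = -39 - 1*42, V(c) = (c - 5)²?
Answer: 96256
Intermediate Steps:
V(c) = (-5 + c)²
t = -81 (t = -39 - 42 = -81)
V(-11)*(t + 457) = (-5 - 11)²*(-81 + 457) = (-16)²*376 = 256*376 = 96256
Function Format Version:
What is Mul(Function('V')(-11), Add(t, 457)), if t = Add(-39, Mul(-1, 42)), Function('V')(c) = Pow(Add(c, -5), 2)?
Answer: 96256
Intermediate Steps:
Function('V')(c) = Pow(Add(-5, c), 2)
t = -81 (t = Add(-39, -42) = -81)
Mul(Function('V')(-11), Add(t, 457)) = Mul(Pow(Add(-5, -11), 2), Add(-81, 457)) = Mul(Pow(-16, 2), 376) = Mul(256, 376) = 96256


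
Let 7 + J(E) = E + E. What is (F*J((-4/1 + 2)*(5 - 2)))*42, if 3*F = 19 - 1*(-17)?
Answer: -9576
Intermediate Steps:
J(E) = -7 + 2*E (J(E) = -7 + (E + E) = -7 + 2*E)
F = 12 (F = (19 - 1*(-17))/3 = (19 + 17)/3 = (⅓)*36 = 12)
(F*J((-4/1 + 2)*(5 - 2)))*42 = (12*(-7 + 2*((-4/1 + 2)*(5 - 2))))*42 = (12*(-7 + 2*((-4*1 + 2)*3)))*42 = (12*(-7 + 2*((-4 + 2)*3)))*42 = (12*(-7 + 2*(-2*3)))*42 = (12*(-7 + 2*(-6)))*42 = (12*(-7 - 12))*42 = (12*(-19))*42 = -228*42 = -9576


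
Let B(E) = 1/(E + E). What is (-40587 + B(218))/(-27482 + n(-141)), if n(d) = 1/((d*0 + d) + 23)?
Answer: 94914539/64267926 ≈ 1.4769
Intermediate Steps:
B(E) = 1/(2*E)
n(d) = 1/(23 + d) (n(d) = 1/((0 + d) + 23) = 1/(d + 23) = 1/(23 + d))
(-40587 + B(218))/(-27482 + n(-141)) = (-40587 + (1/2)/218)/(-27482 + 1/(23 - 141)) = (-40587 + (1/2)*(1/218))/(-27482 + 1/(-118)) = (-40587 + 1/436)/(-27482 - 1/118) = -17695931/(436*(-3242877/118)) = -17695931/436*(-118/3242877) = 94914539/64267926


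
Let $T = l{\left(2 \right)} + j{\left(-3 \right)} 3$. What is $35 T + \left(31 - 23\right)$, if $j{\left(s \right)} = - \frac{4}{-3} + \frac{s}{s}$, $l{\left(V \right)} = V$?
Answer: $323$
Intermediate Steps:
$j{\left(s \right)} = \frac{7}{3}$ ($j{\left(s \right)} = \left(-4\right) \left(- \frac{1}{3}\right) + 1 = \frac{4}{3} + 1 = \frac{7}{3}$)
$T = 9$ ($T = 2 + \frac{7}{3} \cdot 3 = 2 + 7 = 9$)
$35 T + \left(31 - 23\right) = 35 \cdot 9 + \left(31 - 23\right) = 315 + \left(31 - 23\right) = 315 + 8 = 323$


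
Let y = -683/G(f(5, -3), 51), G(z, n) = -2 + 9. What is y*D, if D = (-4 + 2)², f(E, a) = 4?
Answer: -2732/7 ≈ -390.29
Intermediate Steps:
G(z, n) = 7
D = 4 (D = (-2)² = 4)
y = -683/7 ≈ -97.571
y*D = -683/7*4 = -2732/7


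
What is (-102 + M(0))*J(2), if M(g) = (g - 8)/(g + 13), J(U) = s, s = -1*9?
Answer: 12006/13 ≈ 923.54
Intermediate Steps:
s = -9
J(U) = -9
M(g) = (-8 + g)/(13 + g)
(-102 + M(0))*J(2) = (-102 + (-8 + 0)/(13 + 0))*(-9) = (-102 - 8/13)*(-9) = -1334/13*(-9) = 12006/13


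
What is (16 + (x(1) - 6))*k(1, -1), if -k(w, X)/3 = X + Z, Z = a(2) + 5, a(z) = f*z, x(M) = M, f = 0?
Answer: -132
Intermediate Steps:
a(z) = 0 (a(z) = 0*z = 0)
Z = 5 (Z = 0 + 5 = 5)
k(w, X) = -15 - 3*X (k(w, X) = -3*(X + 5) = -3*(5 + X) = -15 - 3*X)
(16 + (x(1) - 6))*k(1, -1) = (16 + (1 - 6))*(-15 - 3*(-1)) = (16 - 5)*(-15 + 3) = 11*(-12) = -132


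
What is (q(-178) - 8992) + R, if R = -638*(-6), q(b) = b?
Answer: -5342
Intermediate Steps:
R = 3828
(q(-178) - 8992) + R = (-178 - 8992) + 3828 = -9170 + 3828 = -5342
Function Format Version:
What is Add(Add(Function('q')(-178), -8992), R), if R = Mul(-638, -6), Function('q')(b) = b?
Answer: -5342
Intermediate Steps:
R = 3828
Add(Add(Function('q')(-178), -8992), R) = Add(Add(-178, -8992), 3828) = Add(-9170, 3828) = -5342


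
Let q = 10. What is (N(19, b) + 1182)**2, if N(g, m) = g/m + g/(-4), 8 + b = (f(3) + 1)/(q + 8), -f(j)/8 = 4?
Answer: 676846807849/490000 ≈ 1.3813e+6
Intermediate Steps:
f(j) = -32 (f(j) = -8*4 = -32)
b = -175/18 (b = -8 + (-32 + 1)/(10 + 8) = -8 - 31/18 = -175/18 ≈ -9.7222)
N(g, m) = -g/4 + g/m (N(g, m) = g/m + g*(-1/4) = g/m - g/4 = -g/4 + g/m)
(N(19, b) + 1182)**2 = ((-1/4*19 + 19/(-175/18)) + 1182)**2 = ((-19/4 + 19*(-18/175)) + 1182)**2 = ((-19/4 - 342/175) + 1182)**2 = (-4693/700 + 1182)**2 = (822707/700)**2 = 676846807849/490000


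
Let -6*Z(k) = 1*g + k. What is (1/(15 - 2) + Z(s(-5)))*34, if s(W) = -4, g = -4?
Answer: 1870/39 ≈ 47.949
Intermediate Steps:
Z(k) = ⅔ - k/6 (Z(k) = -(1*(-4) + k)/6 = -(-4 + k)/6 = ⅔ - k/6)
(1/(15 - 2) + Z(s(-5)))*34 = (1/(15 - 2) + (⅔ - ⅙*(-4)))*34 = (1/13 + (⅔ + ⅔))*34 = (1/13 + 4/3)*34 = (55/39)*34 = 1870/39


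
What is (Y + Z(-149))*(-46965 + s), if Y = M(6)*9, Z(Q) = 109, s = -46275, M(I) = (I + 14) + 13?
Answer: -37855440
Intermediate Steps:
M(I) = 27 + I (M(I) = (14 + I) + 13 = 27 + I)
Y = 297 (Y = (27 + 6)*9 = 33*9 = 297)
(Y + Z(-149))*(-46965 + s) = (297 + 109)*(-46965 - 46275) = 406*(-93240) = -37855440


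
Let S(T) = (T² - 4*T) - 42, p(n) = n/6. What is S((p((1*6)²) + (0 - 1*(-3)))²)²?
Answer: 38378025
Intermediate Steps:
p(n) = n/6 (p(n) = n*(⅙) = n/6)
S(T) = -42 + T² - 4*T
S((p((1*6)²) + (0 - 1*(-3)))²)² = (-42 + (((1*6)²/6 + (0 - 1*(-3)))²)² - 4*((1*6)²/6 + (0 - 1*(-3)))²)² = (-42 + (((⅙)*6² + (0 + 3))²)² - 4*((⅙)*6² + (0 + 3))²)² = (-42 + (((⅙)*36 + 3)²)² - 4*((⅙)*36 + 3)²)² = (-42 + ((6 + 3)²)² - 4*(6 + 3)²)² = (-42 + (9²)² - 4*9²)² = (-42 + 81² - 4*81)² = (-42 + 6561 - 324)² = 6195² = 38378025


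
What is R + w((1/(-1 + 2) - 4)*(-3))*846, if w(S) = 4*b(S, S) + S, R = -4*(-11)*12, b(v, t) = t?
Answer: 38598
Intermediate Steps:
R = 528 (R = 44*12 = 528)
w(S) = 5*S (w(S) = 4*S + S = 5*S)
R + w((1/(-1 + 2) - 4)*(-3))*846 = 528 + (5*((1/(-1 + 2) - 4)*(-3)))*846 = 528 + (5*((1/1 - 4)*(-3)))*846 = 528 + (5*((1 - 4)*(-3)))*846 = 528 + (5*(-3*(-3)))*846 = 528 + (5*9)*846 = 528 + 45*846 = 528 + 38070 = 38598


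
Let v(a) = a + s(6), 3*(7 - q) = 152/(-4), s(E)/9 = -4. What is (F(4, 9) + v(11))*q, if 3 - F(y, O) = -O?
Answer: -767/3 ≈ -255.67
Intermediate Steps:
s(E) = -36 (s(E) = 9*(-4) = -36)
q = 59/3 (q = 7 - 152/(3*(-4)) = 7 - 152*(-1)/(3*4) = 7 - ⅓*(-38) = 7 + 38/3 = 59/3 ≈ 19.667)
F(y, O) = 3 + O (F(y, O) = 3 - (-1)*O = 3 + O)
v(a) = -36 + a (v(a) = a - 36 = -36 + a)
(F(4, 9) + v(11))*q = ((3 + 9) + (-36 + 11))*(59/3) = (12 - 25)*(59/3) = -13*59/3 = -767/3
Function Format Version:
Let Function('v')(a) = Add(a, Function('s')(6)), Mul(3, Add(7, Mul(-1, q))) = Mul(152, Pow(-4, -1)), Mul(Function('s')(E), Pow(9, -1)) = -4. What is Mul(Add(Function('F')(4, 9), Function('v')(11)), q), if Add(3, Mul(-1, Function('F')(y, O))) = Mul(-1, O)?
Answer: Rational(-767, 3) ≈ -255.67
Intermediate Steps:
Function('s')(E) = -36 (Function('s')(E) = Mul(9, -4) = -36)
q = Rational(59, 3) (q = Add(7, Mul(Rational(-1, 3), Mul(152, Pow(-4, -1)))) = Add(7, Mul(Rational(-1, 3), Mul(152, Rational(-1, 4)))) = Add(7, Mul(Rational(-1, 3), -38)) = Add(7, Rational(38, 3)) = Rational(59, 3) ≈ 19.667)
Function('F')(y, O) = Add(3, O) (Function('F')(y, O) = Add(3, Mul(-1, Mul(-1, O))) = Add(3, O))
Function('v')(a) = Add(-36, a) (Function('v')(a) = Add(a, -36) = Add(-36, a))
Mul(Add(Function('F')(4, 9), Function('v')(11)), q) = Mul(Add(Add(3, 9), Add(-36, 11)), Rational(59, 3)) = Mul(Add(12, -25), Rational(59, 3)) = Mul(-13, Rational(59, 3)) = Rational(-767, 3)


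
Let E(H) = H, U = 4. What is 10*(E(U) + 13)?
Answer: 170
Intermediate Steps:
10*(E(U) + 13) = 10*(4 + 13) = 10*17 = 170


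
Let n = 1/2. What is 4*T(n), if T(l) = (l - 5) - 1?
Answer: -22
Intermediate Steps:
n = ½ ≈ 0.50000
T(l) = -6 + l (T(l) = (-5 + l) - 1 = -6 + l)
4*T(n) = 4*(-6 + ½) = 4*(-11/2) = -22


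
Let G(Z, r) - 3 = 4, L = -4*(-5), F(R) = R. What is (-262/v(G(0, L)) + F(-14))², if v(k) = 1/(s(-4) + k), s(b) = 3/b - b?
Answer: 29149201/4 ≈ 7.2873e+6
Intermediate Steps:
L = 20
G(Z, r) = 7 (G(Z, r) = 3 + 4 = 7)
s(b) = -b + 3/b
v(k) = 1/(13/4 + k) (v(k) = 1/((-1*(-4) + 3/(-4)) + k) = 1/((4 + 3*(-¼)) + k) = 1/((4 - ¾) + k) = 1/(13/4 + k))
(-262/v(G(0, L)) + F(-14))² = (-262/(4/(13 + 4*7)) - 14)² = (-262/(4/(13 + 28)) - 14)² = (-262/(4/41) - 14)² = (-262/(4*(1/41)) - 14)² = (-262/4/41 - 14)² = (-262*41/4 - 14)² = (-5371/2 - 14)² = (-5399/2)² = 29149201/4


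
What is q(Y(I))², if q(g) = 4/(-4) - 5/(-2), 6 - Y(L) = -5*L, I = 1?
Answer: 9/4 ≈ 2.2500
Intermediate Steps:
Y(L) = 6 + 5*L (Y(L) = 6 - (-5)*L = 6 + 5*L)
q(g) = 3/2 (q(g) = 4*(-¼) - 5*(-½) = -1 + 5/2 = 3/2)
q(Y(I))² = (3/2)² = 9/4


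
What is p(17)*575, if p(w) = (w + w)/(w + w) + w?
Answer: 10350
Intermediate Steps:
p(w) = 1 + w (p(w) = (2*w)/((2*w)) + w = (2*w)*(1/(2*w)) + w = 1 + w)
p(17)*575 = (1 + 17)*575 = 18*575 = 10350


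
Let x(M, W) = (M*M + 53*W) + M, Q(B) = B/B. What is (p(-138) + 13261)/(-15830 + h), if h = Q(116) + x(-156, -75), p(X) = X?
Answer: 13123/4376 ≈ 2.9989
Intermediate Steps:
Q(B) = 1
x(M, W) = M + M**2 + 53*W (x(M, W) = (M**2 + 53*W) + M = M + M**2 + 53*W)
h = 20206 (h = 1 + (-156 + (-156)**2 + 53*(-75)) = 1 + (-156 + 24336 - 3975) = 1 + 20205 = 20206)
(p(-138) + 13261)/(-15830 + h) = (-138 + 13261)/(-15830 + 20206) = 13123/4376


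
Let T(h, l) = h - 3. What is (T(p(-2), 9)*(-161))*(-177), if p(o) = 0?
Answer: -85491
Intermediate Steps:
T(h, l) = -3 + h
(T(p(-2), 9)*(-161))*(-177) = ((-3 + 0)*(-161))*(-177) = -3*(-161)*(-177) = 483*(-177) = -85491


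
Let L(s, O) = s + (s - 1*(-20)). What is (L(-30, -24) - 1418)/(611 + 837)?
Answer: -729/724 ≈ -1.0069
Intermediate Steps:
L(s, O) = 20 + 2*s (L(s, O) = s + (s + 20) = s + (20 + s) = 20 + 2*s)
(L(-30, -24) - 1418)/(611 + 837) = ((20 + 2*(-30)) - 1418)/(611 + 837) = ((20 - 60) - 1418)/1448 = (-40 - 1418)*(1/1448) = -1458*1/1448 = -729/724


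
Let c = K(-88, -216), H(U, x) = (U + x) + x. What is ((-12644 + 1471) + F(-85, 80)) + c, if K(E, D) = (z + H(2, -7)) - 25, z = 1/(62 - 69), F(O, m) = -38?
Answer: -78737/7 ≈ -11248.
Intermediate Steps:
H(U, x) = U + 2*x
z = -⅐ (z = 1/(-7) = -⅐ ≈ -0.14286)
K(E, D) = -260/7 (K(E, D) = (-⅐ + (2 + 2*(-7))) - 25 = (-⅐ + (2 - 14)) - 25 = (-⅐ - 12) - 25 = -85/7 - 25 = -260/7)
c = -260/7 ≈ -37.143
((-12644 + 1471) + F(-85, 80)) + c = ((-12644 + 1471) - 38) - 260/7 = (-11173 - 38) - 260/7 = -11211 - 260/7 = -78737/7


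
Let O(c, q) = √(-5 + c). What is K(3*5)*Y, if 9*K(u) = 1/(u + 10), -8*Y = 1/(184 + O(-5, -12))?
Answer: I/(1800*(√10 - 184*I)) ≈ -3.0184e-6 + 5.1876e-8*I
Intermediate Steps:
Y = -1/(8*(184 + I*√10)) (Y = -1/(8*(184 + √(-5 - 5))) = -1/(8*(184 + √(-10))) = -1/(8*(184 + I*√10)) ≈ -0.00067915 + 1.1672e-5*I)
K(u) = 1/(9*(10 + u)) (K(u) = 1/(9*(u + 10)) = 1/(9*(10 + u)))
K(3*5)*Y = (1/(9*(10 + 3*5)))*(I/(8*(√10 - 184*I))) = (1/(9*(10 + 15)))*(I/(8*(√10 - 184*I))) = ((⅑)/25)*(I/(8*(√10 - 184*I))) = ((⅑)*(1/25))*(I/(8*(√10 - 184*I))) = (I/(8*(√10 - 184*I)))/225 = I/(1800*(√10 - 184*I))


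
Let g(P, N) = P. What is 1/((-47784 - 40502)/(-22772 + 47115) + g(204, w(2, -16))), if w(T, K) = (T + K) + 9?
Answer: 2213/443426 ≈ 0.0049907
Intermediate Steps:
w(T, K) = 9 + K + T (w(T, K) = (K + T) + 9 = 9 + K + T)
1/((-47784 - 40502)/(-22772 + 47115) + g(204, w(2, -16))) = 1/((-47784 - 40502)/(-22772 + 47115) + 204) = 1/(-88286/24343 + 204) = 1/(-88286*1/24343 + 204) = 1/(-8026/2213 + 204) = 1/(443426/2213) = 2213/443426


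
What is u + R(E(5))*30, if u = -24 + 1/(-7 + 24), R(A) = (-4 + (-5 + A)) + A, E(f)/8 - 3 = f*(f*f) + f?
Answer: 1080283/17 ≈ 63546.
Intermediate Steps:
E(f) = 24 + 8*f + 8*f³ (E(f) = 24 + 8*(f*(f*f) + f) = 24 + 8*(f*f² + f) = 24 + 8*(f³ + f) = 24 + 8*(f + f³) = 24 + (8*f + 8*f³) = 24 + 8*f + 8*f³)
R(A) = -9 + 2*A (R(A) = (-9 + A) + A = -9 + 2*A)
u = -407/17 (u = -24 + 1/17 = -407/17 ≈ -23.941)
u + R(E(5))*30 = -407/17 + (-9 + 2*(24 + 8*5 + 8*5³))*30 = -407/17 + (-9 + 2*(24 + 40 + 8*125))*30 = -407/17 + (-9 + 2*(24 + 40 + 1000))*30 = -407/17 + (-9 + 2*1064)*30 = -407/17 + (-9 + 2128)*30 = -407/17 + 2119*30 = -407/17 + 63570 = 1080283/17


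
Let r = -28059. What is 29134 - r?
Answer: 57193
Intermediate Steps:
29134 - r = 29134 - 1*(-28059) = 29134 + 28059 = 57193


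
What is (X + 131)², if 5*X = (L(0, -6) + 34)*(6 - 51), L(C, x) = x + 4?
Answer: 24649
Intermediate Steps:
L(C, x) = 4 + x
X = -288 (X = (((4 - 6) + 34)*(6 - 51))/5 = ((-2 + 34)*(-45))/5 = (32*(-45))/5 = (⅕)*(-1440) = -288)
(X + 131)² = (-288 + 131)² = (-157)² = 24649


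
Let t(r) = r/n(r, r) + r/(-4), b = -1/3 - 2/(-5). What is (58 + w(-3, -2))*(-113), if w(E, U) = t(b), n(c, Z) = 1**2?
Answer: -131193/20 ≈ -6559.6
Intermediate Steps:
n(c, Z) = 1
b = 1/15 (b = -1*1/3 - 2*(-1/5) = -1/3 + 2/5 = 1/15 ≈ 0.066667)
t(r) = 3*r/4 (t(r) = r/1 + r/(-4) = r*1 + r*(-1/4) = r - r/4 = 3*r/4)
w(E, U) = 1/20 (w(E, U) = (3/4)*(1/15) = 1/20)
(58 + w(-3, -2))*(-113) = (58 + 1/20)*(-113) = (1161/20)*(-113) = -131193/20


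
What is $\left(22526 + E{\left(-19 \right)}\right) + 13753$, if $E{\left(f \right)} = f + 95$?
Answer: $36355$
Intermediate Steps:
$E{\left(f \right)} = 95 + f$
$\left(22526 + E{\left(-19 \right)}\right) + 13753 = \left(22526 + \left(95 - 19\right)\right) + 13753 = \left(22526 + 76\right) + 13753 = 22602 + 13753 = 36355$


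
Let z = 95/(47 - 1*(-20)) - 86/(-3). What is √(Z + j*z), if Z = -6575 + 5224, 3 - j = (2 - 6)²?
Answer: I*√70382562/201 ≈ 41.738*I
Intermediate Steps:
j = -13 (j = 3 - (2 - 6)² = 3 - 1*(-4)² = 3 - 1*16 = 3 - 16 = -13)
z = 6047/201 (z = 95/(47 + 20) - 86*(-⅓) = 95/67 + 86/3 = 6047/201 ≈ 30.085)
Z = -1351
√(Z + j*z) = √(-1351 - 13*6047/201) = √(-1351 - 78611/201) = √(-350162/201) = I*√70382562/201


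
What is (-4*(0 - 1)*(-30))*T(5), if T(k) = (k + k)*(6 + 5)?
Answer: -13200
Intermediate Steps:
T(k) = 22*k (T(k) = (2*k)*11 = 22*k)
(-4*(0 - 1)*(-30))*T(5) = (-4*(0 - 1)*(-30))*(22*5) = (-4*(-1)*(-30))*110 = (4*(-30))*110 = -120*110 = -13200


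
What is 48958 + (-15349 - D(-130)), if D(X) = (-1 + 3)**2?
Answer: 33605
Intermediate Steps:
D(X) = 4 (D(X) = 2**2 = 4)
48958 + (-15349 - D(-130)) = 48958 + (-15349 - 1*4) = 48958 + (-15349 - 4) = 48958 - 15353 = 33605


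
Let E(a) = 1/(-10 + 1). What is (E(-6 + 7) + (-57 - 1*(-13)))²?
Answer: 157609/81 ≈ 1945.8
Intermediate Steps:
E(a) = -⅑ (E(a) = 1/(-9) = -⅑)
(E(-6 + 7) + (-57 - 1*(-13)))² = (-⅑ + (-57 - 1*(-13)))² = (-⅑ + (-57 + 13))² = (-⅑ - 44)² = (-397/9)² = 157609/81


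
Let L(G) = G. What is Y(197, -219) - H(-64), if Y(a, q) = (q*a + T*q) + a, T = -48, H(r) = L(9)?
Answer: -32443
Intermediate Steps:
H(r) = 9
Y(a, q) = a - 48*q + a*q (Y(a, q) = (q*a - 48*q) + a = (a*q - 48*q) + a = (-48*q + a*q) + a = a - 48*q + a*q)
Y(197, -219) - H(-64) = (197 - 48*(-219) + 197*(-219)) - 1*9 = (197 + 10512 - 43143) - 9 = -32434 - 9 = -32443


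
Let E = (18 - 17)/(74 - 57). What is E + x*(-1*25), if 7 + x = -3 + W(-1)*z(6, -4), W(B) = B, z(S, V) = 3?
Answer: 5526/17 ≈ 325.06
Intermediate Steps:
E = 1/17 ≈ 0.058824
x = -13 (x = -7 + (-3 - 1*3) = -7 + (-3 - 3) = -7 - 6 = -13)
E + x*(-1*25) = 1/17 - (-13)*25 = 1/17 - 13*(-25) = 1/17 + 325 = 5526/17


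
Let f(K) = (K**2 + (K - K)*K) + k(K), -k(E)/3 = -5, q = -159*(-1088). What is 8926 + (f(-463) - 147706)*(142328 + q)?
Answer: 21024915886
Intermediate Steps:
q = 172992
k(E) = 15 (k(E) = -3*(-5) = 15)
f(K) = 15 + K**2 (f(K) = (K**2 + (K - K)*K) + 15 = (K**2 + 0*K) + 15 = (K**2 + 0) + 15 = K**2 + 15 = 15 + K**2)
8926 + (f(-463) - 147706)*(142328 + q) = 8926 + ((15 + (-463)**2) - 147706)*(142328 + 172992) = 8926 + ((15 + 214369) - 147706)*315320 = 8926 + (214384 - 147706)*315320 = 8926 + 66678*315320 = 8926 + 21024906960 = 21024915886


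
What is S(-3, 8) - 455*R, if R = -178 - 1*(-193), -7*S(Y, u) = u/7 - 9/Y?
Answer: -334454/49 ≈ -6825.6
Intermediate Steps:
S(Y, u) = -u/49 + 9/(7*Y) (S(Y, u) = -(u/7 - 9/Y)/7 = -(-9/Y + u/7)/7 = -u/49 + 9/(7*Y))
R = 15 (R = -178 + 193 = 15)
S(-3, 8) - 455*R = (1/49)*(63 - 1*(-3)*8)/(-3) - 455*15 = (1/49)*(-⅓)*(63 + 24) - 6825 = (1/49)*(-⅓)*87 - 6825 = -29/49 - 6825 = -334454/49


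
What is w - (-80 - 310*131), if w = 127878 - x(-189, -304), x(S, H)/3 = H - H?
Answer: 168568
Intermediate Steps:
x(S, H) = 0 (x(S, H) = 3*(H - H) = 3*0 = 0)
w = 127878 (w = 127878 - 1*0 = 127878 + 0 = 127878)
w - (-80 - 310*131) = 127878 - (-80 - 310*131) = 127878 - (-80 - 40610) = 127878 - 1*(-40690) = 127878 + 40690 = 168568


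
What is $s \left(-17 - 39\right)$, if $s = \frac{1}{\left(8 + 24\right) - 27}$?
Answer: $- \frac{56}{5} \approx -11.2$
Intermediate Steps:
$s = \frac{1}{5}$ ($s = \frac{1}{32 - 27} = \frac{1}{5} \approx 0.2$)
$s \left(-17 - 39\right) = \frac{-17 - 39}{5} = \frac{1}{5} \left(-56\right) = - \frac{56}{5}$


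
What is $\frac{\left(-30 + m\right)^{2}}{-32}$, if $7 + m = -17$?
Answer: $- \frac{729}{8} \approx -91.125$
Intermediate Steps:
$m = -24$ ($m = -7 - 17 = -24$)
$\frac{\left(-30 + m\right)^{2}}{-32} = \frac{\left(-30 - 24\right)^{2}}{-32} = \left(-54\right)^{2} \left(- \frac{1}{32}\right) = 2916 \left(- \frac{1}{32}\right) = - \frac{729}{8}$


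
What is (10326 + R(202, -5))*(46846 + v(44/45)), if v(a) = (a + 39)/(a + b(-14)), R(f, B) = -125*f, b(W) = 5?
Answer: -188092738652/269 ≈ -6.9923e+8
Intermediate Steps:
v(a) = (39 + a)/(5 + a) (v(a) = (a + 39)/(a + 5) = (39 + a)/(5 + a))
(10326 + R(202, -5))*(46846 + v(44/45)) = (10326 - 125*202)*(46846 + (39 + 44/45)/(5 + 44/45)) = (10326 - 25250)*(46846 + (39 + 44*(1/45))/(5 + 44*(1/45))) = -14924*(46846 + (39 + 44/45)/(5 + 44/45)) = -14924*(46846 + (1799/45)/(269/45)) = -14924*(46846 + (45/269)*(1799/45)) = -14924*(46846 + 1799/269) = -14924*12603373/269 = -188092738652/269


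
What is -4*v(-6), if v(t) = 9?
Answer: -36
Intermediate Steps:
-4*v(-6) = -4*9 = -36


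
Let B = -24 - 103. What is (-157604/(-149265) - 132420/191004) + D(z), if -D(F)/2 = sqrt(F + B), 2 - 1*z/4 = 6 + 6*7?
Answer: 27788503/76640355 - 2*I*sqrt(311) ≈ 0.36258 - 35.27*I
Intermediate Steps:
B = -127
z = -184 (z = 8 - 4*(6 + 6*7) = 8 - 4*(6 + 42) = 8 - 4*48 = 8 - 192 = -184)
D(F) = -2*sqrt(-127 + F) (D(F) = -2*sqrt(F - 127) = -2*sqrt(-127 + F))
(-157604/(-149265) - 132420/191004) + D(z) = (-157604/(-149265) - 132420/191004) - 2*sqrt(-127 - 184) = (-157604*(-1/149265) - 132420*1/191004) - 2*I*sqrt(311) = (5084/4815 - 11035/15917) - 2*I*sqrt(311) = 27788503/76640355 - 2*I*sqrt(311)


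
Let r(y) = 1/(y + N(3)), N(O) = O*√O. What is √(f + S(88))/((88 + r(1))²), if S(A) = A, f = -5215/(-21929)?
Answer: -41166*√14143963781/887426322063881 + 5230396*√42431891343/887426322063881 ≈ 0.0012086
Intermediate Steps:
f = 5215/21929 (f = -5215*(-1/21929) = 5215/21929 ≈ 0.23781)
N(O) = O^(3/2)
r(y) = 1/(y + 3*√3) (r(y) = 1/(y + 3^(3/2)) = 1/(y + 3*√3))
√(f + S(88))/((88 + r(1))²) = √(5215/21929 + 88)/((88 + 1/(1 + 3*√3))²) = √(1934967/21929)/(88 + 1/(1 + 3*√3))² = (√42431891343/21929)/(88 + 1/(1 + 3*√3))² = √42431891343/(21929*(88 + 1/(1 + 3*√3))²)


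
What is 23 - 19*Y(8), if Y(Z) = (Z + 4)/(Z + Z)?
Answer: 35/4 ≈ 8.7500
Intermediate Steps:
Y(Z) = (4 + Z)/(2*Z) (Y(Z) = (4 + Z)/((2*Z)) = (4 + Z)*(1/(2*Z)) = (4 + Z)/(2*Z))
23 - 19*Y(8) = 23 - 19*(4 + 8)/(2*8) = 23 - 19*12/(2*8) = 23 - 19*¾ = 23 - 57/4 = 35/4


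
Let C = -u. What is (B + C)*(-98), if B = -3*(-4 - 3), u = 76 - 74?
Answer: -1862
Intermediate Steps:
u = 2
C = -2 (C = -1*2 = -2)
B = 21 (B = -3*(-7) = 21)
(B + C)*(-98) = (21 - 2)*(-98) = 19*(-98) = -1862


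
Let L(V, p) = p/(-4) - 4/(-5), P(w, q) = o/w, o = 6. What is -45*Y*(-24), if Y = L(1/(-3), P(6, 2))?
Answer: 594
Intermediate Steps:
P(w, q) = 6/w
L(V, p) = ⅘ - p/4 (L(V, p) = p*(-¼) - 4*(-⅕) = -p/4 + ⅘ = ⅘ - p/4)
Y = 11/20 (Y = ⅘ - 3/(2*6) = ⅘ - ¼*1 = ⅘ - ¼ = 11/20 ≈ 0.55000)
-45*Y*(-24) = -45*11/20*(-24) = -99/4*(-24) = 594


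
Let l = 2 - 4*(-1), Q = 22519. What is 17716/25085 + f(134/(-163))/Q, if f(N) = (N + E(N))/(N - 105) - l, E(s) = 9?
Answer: 6878800387101/9743772344635 ≈ 0.70597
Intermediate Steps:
l = 6 (l = 2 + 4 = 6)
f(N) = -6 + (9 + N)/(-105 + N) (f(N) = (N + 9)/(N - 105) - 1*6 = (9 + N)/(-105 + N) - 6 = -6 + (9 + N)/(-105 + N))
17716/25085 + f(134/(-163))/Q = 17716/25085 + ((639 - 670/(-163))/(-105 + 134/(-163)))/22519 = 17716*(1/25085) + ((639 - 670*(-1)/163)/(-105 + 134*(-1/163)))*(1/22519) = 17716/25085 + ((639 - 5*(-134/163))/(-105 - 134/163))*(1/22519) = 17716/25085 + ((639 + 670/163)/(-17249/163))*(1/22519) = 17716/25085 - 163/17249*104827/163*(1/22519) = 17716/25085 - 104827/17249*1/22519 = 17716/25085 - 104827/388430231 = 6878800387101/9743772344635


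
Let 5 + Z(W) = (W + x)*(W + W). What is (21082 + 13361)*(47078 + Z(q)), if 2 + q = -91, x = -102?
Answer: 2870582949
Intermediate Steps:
q = -93 (q = -2 - 91 = -93)
Z(W) = -5 + 2*W*(-102 + W) (Z(W) = -5 + (W - 102)*(W + W) = -5 + (-102 + W)*(2*W) = -5 + 2*W*(-102 + W))
(21082 + 13361)*(47078 + Z(q)) = (21082 + 13361)*(47078 + (-5 - 204*(-93) + 2*(-93)²)) = 34443*(47078 + (-5 + 18972 + 2*8649)) = 34443*(47078 + (-5 + 18972 + 17298)) = 34443*(47078 + 36265) = 34443*83343 = 2870582949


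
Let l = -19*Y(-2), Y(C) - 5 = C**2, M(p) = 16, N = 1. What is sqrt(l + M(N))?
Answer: I*sqrt(155) ≈ 12.45*I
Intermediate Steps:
Y(C) = 5 + C**2
l = -171 (l = -19*(5 + (-2)**2) = -19*(5 + 4) = -19*9 = -171)
sqrt(l + M(N)) = sqrt(-171 + 16) = sqrt(-155) = I*sqrt(155)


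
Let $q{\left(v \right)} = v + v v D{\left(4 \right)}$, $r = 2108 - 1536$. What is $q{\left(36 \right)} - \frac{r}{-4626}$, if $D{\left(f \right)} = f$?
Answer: $\frac{12074146}{2313} \approx 5220.1$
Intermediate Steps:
$r = 572$
$q{\left(v \right)} = v + 4 v^{2}$ ($q{\left(v \right)} = v + v v 4 = v + v^{2} \cdot 4 = v + 4 v^{2}$)
$q{\left(36 \right)} - \frac{r}{-4626} = 36 \left(1 + 4 \cdot 36\right) - \frac{572}{-4626} = 36 \left(1 + 144\right) - 572 \left(- \frac{1}{4626}\right) = 36 \cdot 145 - - \frac{286}{2313} = 5220 + \frac{286}{2313} = \frac{12074146}{2313}$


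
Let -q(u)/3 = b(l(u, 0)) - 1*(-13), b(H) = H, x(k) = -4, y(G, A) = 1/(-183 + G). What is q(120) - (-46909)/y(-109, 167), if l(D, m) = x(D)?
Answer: -13697455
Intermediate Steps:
l(D, m) = -4
q(u) = -27 (q(u) = -3*(-4 - 1*(-13)) = -3*(-4 + 13) = -3*9 = -27)
q(120) - (-46909)/y(-109, 167) = -27 - (-46909)/(1/(-183 - 109)) = -27 - (-46909)/(1/(-292)) = -27 - (-46909)/(-1/292) = -27 - (-46909)*(-292) = -27 - 1*13697428 = -27 - 13697428 = -13697455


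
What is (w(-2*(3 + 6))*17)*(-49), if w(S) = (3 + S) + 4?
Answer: 9163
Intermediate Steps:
w(S) = 7 + S
(w(-2*(3 + 6))*17)*(-49) = ((7 - 2*(3 + 6))*17)*(-49) = ((7 - 2*9)*17)*(-49) = ((7 - 18)*17)*(-49) = -11*17*(-49) = -187*(-49) = 9163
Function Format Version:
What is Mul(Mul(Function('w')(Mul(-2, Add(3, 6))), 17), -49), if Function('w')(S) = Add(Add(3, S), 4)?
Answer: 9163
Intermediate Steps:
Function('w')(S) = Add(7, S)
Mul(Mul(Function('w')(Mul(-2, Add(3, 6))), 17), -49) = Mul(Mul(Add(7, Mul(-2, Add(3, 6))), 17), -49) = Mul(Mul(Add(7, Mul(-2, 9)), 17), -49) = Mul(Mul(Add(7, -18), 17), -49) = Mul(Mul(-11, 17), -49) = Mul(-187, -49) = 9163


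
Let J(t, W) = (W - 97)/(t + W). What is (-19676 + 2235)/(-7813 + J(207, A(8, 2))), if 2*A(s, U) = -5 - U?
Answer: 7098487/3180092 ≈ 2.2322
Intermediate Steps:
A(s, U) = -5/2 - U/2 (A(s, U) = (-5 - U)/2 = -5/2 - U/2)
J(t, W) = (-97 + W)/(W + t)
(-19676 + 2235)/(-7813 + J(207, A(8, 2))) = (-19676 + 2235)/(-7813 + (-97 + (-5/2 - 1/2*2))/((-5/2 - 1/2*2) + 207)) = -17441/(-7813 + (-97 + (-5/2 - 1))/((-5/2 - 1) + 207)) = -17441/(-7813 + (-97 - 7/2)/(-7/2 + 207)) = -17441/(-7813 - 201/2/(407/2)) = -17441/(-7813 + (2/407)*(-201/2)) = -17441/(-7813 - 201/407) = -17441/(-3180092/407) = -17441*(-407/3180092) = 7098487/3180092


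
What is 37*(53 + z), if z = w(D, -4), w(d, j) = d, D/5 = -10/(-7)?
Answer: 15577/7 ≈ 2225.3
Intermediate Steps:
D = 50/7 (D = 5*(-10/(-7)) = 5*(-10*(-⅐)) = 5*(10/7) = 50/7 ≈ 7.1429)
z = 50/7 ≈ 7.1429
37*(53 + z) = 37*(53 + 50/7) = 37*(421/7) = 15577/7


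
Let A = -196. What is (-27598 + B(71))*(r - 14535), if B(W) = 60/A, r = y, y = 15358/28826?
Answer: 40470071426356/100891 ≈ 4.0113e+8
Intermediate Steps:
y = 1097/2059 (y = 15358*(1/28826) = 1097/2059 ≈ 0.53278)
r = 1097/2059 ≈ 0.53278
B(W) = -15/49 (B(W) = 60/(-196) = 60*(-1/196) = -15/49)
(-27598 + B(71))*(r - 14535) = (-27598 - 15/49)*(1097/2059 - 14535) = -1352317/49*(-29926468/2059) = 40470071426356/100891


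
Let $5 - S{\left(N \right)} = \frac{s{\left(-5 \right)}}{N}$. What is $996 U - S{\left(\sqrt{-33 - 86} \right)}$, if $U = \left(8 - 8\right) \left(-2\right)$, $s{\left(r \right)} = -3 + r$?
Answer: $-5 + \frac{8 i \sqrt{119}}{119} \approx -5.0 + 0.73336 i$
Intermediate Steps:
$U = 0$ ($U = 0 \left(-2\right) = 0$)
$S{\left(N \right)} = 5 + \frac{8}{N}$ ($S{\left(N \right)} = 5 - \frac{-3 - 5}{N} = 5 - - \frac{8}{N} = 5 + \frac{8}{N}$)
$996 U - S{\left(\sqrt{-33 - 86} \right)} = 996 \cdot 0 - \left(5 + \frac{8}{\sqrt{-33 - 86}}\right) = 0 - \left(5 + \frac{8}{\sqrt{-119}}\right) = 0 - \left(5 + \frac{8}{i \sqrt{119}}\right) = 0 - \left(5 + 8 \left(- \frac{i \sqrt{119}}{119}\right)\right) = 0 - \left(5 - \frac{8 i \sqrt{119}}{119}\right) = -5 + \frac{8 i \sqrt{119}}{119}$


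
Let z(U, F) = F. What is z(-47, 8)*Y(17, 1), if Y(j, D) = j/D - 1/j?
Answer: 2304/17 ≈ 135.53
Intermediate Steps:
Y(j, D) = -1/j + j/D
z(-47, 8)*Y(17, 1) = 8*(-1/17 + 17/1) = 8*(-1*1/17 + 17*1) = 8*(-1/17 + 17) = 8*(288/17) = 2304/17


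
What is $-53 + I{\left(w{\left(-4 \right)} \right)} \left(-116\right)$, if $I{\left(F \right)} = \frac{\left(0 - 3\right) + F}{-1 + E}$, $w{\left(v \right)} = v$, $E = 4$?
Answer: $\frac{653}{3} \approx 217.67$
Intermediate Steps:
$I{\left(F \right)} = -1 + \frac{F}{3}$ ($I{\left(F \right)} = \frac{\left(0 - 3\right) + F}{-1 + 4} = \frac{\left(0 - 3\right) + F}{3} = \left(-3 + F\right) \frac{1}{3} = -1 + \frac{F}{3}$)
$-53 + I{\left(w{\left(-4 \right)} \right)} \left(-116\right) = -53 + \left(-1 + \frac{1}{3} \left(-4\right)\right) \left(-116\right) = -53 + \left(-1 - \frac{4}{3}\right) \left(-116\right) = -53 - - \frac{812}{3} = -53 + \frac{812}{3} = \frac{653}{3}$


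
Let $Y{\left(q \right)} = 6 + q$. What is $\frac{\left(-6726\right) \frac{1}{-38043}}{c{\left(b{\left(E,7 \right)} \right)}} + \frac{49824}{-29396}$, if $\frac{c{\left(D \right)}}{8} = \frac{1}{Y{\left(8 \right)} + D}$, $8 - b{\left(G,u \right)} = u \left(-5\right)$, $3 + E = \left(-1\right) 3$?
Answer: $- \frac{54079697}{124256892} \approx -0.43523$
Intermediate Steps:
$E = -6$ ($E = -3 - 3 = -6$)
$b{\left(G,u \right)} = 8 + 5 u$ ($b{\left(G,u \right)} = 8 - u \left(-5\right) = 8 - - 5 u = 8 + 5 u$)
$c{\left(D \right)} = \frac{8}{14 + D}$ ($c{\left(D \right)} = \frac{8}{\left(6 + 8\right) + D} = \frac{8}{14 + D}$)
$\frac{\left(-6726\right) \frac{1}{-38043}}{c{\left(b{\left(E,7 \right)} \right)}} + \frac{49824}{-29396} = \frac{\left(-6726\right) \frac{1}{-38043}}{8 \frac{1}{14 + \left(8 + 5 \cdot 7\right)}} + \frac{49824}{-29396} = \frac{\left(-6726\right) \left(- \frac{1}{38043}\right)}{8 \frac{1}{14 + \left(8 + 35\right)}} + 49824 \left(- \frac{1}{29396}\right) = \frac{2242}{12681 \frac{8}{14 + 43}} - \frac{12456}{7349} = \frac{2242}{12681 \cdot \frac{8}{57}} - \frac{12456}{7349} = \frac{2242}{12681} \cdot \frac{57}{8} - \frac{12456}{7349} = \frac{21299}{16908} - \frac{12456}{7349} = - \frac{54079697}{124256892}$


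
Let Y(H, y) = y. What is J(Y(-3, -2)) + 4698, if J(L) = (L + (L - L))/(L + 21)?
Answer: 89260/19 ≈ 4697.9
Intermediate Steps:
J(L) = L/(21 + L) (J(L) = (L + 0)/(21 + L) = L/(21 + L))
J(Y(-3, -2)) + 4698 = -2/(21 - 2) + 4698 = -2/19 + 4698 = 89260/19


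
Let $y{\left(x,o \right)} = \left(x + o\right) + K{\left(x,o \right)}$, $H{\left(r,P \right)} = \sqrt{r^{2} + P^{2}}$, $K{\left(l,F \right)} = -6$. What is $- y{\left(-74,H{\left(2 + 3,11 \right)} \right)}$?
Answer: $80 - \sqrt{146} \approx 67.917$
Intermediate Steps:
$H{\left(r,P \right)} = \sqrt{P^{2} + r^{2}}$
$y{\left(x,o \right)} = -6 + o + x$ ($y{\left(x,o \right)} = \left(x + o\right) - 6 = \left(o + x\right) - 6 = -6 + o + x$)
$- y{\left(-74,H{\left(2 + 3,11 \right)} \right)} = - (-6 + \sqrt{11^{2} + \left(2 + 3\right)^{2}} - 74) = - (-6 + \sqrt{121 + 5^{2}} - 74) = - (-6 + \sqrt{121 + 25} - 74) = - (-6 + \sqrt{146} - 74) = - (-80 + \sqrt{146}) = 80 - \sqrt{146}$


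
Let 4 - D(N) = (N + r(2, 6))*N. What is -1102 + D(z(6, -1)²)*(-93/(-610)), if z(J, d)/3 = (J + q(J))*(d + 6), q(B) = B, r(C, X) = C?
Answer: -48817189124/305 ≈ -1.6006e+8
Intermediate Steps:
z(J, d) = 6*J*(6 + d) (z(J, d) = 3*((J + J)*(d + 6)) = 3*((2*J)*(6 + d)) = 3*(2*J*(6 + d)) = 6*J*(6 + d))
D(N) = 4 - N*(2 + N) (D(N) = 4 - (N + 2)*N = 4 - (2 + N)*N = 4 - N*(2 + N))
-1102 + D(z(6, -1)²)*(-93/(-610)) = -1102 + (4 - ((6*6*(6 - 1))²)² - 2*1296*(6 - 1)²)*(-93/(-610)) = -1102 + (4 - ((6*6*5)²)² - 2*(6*6*5)²)*(-93*(-1/610)) = -1102 + (4 - (180²)² - 2*180²)*(93/610) = -1102 + (4 - 1*32400² - 2*32400)*(93/610) = -1102 + (4 - 1*1049760000 - 64800)*(93/610) = -1102 + (4 - 1049760000 - 64800)*(93/610) = -1102 - 1049824796*93/610 = -1102 - 48816853014/305 = -48817189124/305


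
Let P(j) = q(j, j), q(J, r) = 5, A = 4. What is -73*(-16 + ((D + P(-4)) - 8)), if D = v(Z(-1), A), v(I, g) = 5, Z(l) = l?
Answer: 1022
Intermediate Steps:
P(j) = 5
D = 5
-73*(-16 + ((D + P(-4)) - 8)) = -73*(-16 + ((5 + 5) - 8)) = -73*(-16 + (10 - 8)) = -73*(-16 + 2) = -73*(-14) = 1022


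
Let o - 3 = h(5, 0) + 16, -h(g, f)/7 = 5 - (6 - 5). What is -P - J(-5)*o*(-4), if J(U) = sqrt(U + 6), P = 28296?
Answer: -28332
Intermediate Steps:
J(U) = sqrt(6 + U)
h(g, f) = -28 (h(g, f) = -7*(5 - (6 - 5)) = -7*(5 - 1*1) = -7*(5 - 1) = -7*4 = -28)
o = -9 (o = 3 + (-28 + 16) = 3 - 12 = -9)
-P - J(-5)*o*(-4) = -1*28296 - sqrt(6 - 5)*(-9)*(-4) = -28296 - sqrt(1)*(-9)*(-4) = -28296 - 1*(-9)*(-4) = -28296 - (-9)*(-4) = -28296 - 1*36 = -28296 - 36 = -28332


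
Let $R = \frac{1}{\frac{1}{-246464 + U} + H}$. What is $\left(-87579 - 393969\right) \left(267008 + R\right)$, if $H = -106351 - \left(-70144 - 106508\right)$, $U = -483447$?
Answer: $- \frac{1099623514273588362478}{8552245535} \approx -1.2858 \cdot 10^{11}$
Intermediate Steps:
$H = 70301$ ($H = -106351 - \left(-70144 - 106508\right) = -106351 - -176652 = -106351 + 176652 = 70301$)
$R = \frac{729911}{51313473210}$ ($R = \frac{1}{\frac{1}{-246464 - 483447} + 70301} = \frac{1}{\frac{1}{-729911} + 70301} = \frac{1}{- \frac{1}{729911} + 70301} = \frac{1}{\frac{51313473210}{729911}} = \frac{729911}{51313473210} \approx 1.4225 \cdot 10^{-5}$)
$\left(-87579 - 393969\right) \left(267008 + R\right) = \left(-87579 - 393969\right) \left(267008 + \frac{729911}{51313473210}\right) = \left(-481548\right) \frac{13701107855585591}{51313473210} = - \frac{1099623514273588362478}{8552245535}$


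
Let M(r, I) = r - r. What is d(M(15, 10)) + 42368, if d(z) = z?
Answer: 42368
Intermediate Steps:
M(r, I) = 0
d(M(15, 10)) + 42368 = 0 + 42368 = 42368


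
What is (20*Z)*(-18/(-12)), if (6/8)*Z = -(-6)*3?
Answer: 720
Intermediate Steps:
Z = 24 (Z = 4*(-(-6)*3)/3 = 4*(-2*(-9))/3 = (4/3)*18 = 24)
(20*Z)*(-18/(-12)) = (20*24)*(-18/(-12)) = 480*(-18*(-1/12)) = 480*(3/2) = 720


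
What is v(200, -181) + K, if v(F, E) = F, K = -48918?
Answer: -48718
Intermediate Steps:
v(200, -181) + K = 200 - 48918 = -48718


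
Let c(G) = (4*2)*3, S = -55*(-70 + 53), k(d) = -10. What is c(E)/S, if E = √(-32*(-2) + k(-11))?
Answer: 24/935 ≈ 0.025668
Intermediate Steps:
E = 3*√6 (E = √(-32*(-2) - 10) = √(64 - 10) = √54 = 3*√6 ≈ 7.3485)
S = 935 (S = -55*(-17) = 935)
c(G) = 24 (c(G) = 8*3 = 24)
c(E)/S = 24/935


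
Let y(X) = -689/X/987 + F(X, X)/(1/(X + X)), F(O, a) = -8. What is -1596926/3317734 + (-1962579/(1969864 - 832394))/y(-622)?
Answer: -2775486418341246644486/5764205786353051531165 ≈ -0.48150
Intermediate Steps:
y(X) = -16*X - 689/(987*X) (y(X) = -689/X/987 - 16*X = -689/X*(1/987) - 8*2*X = -689/(987*X) - 8*2*X = -689/(987*X) - 16*X = -16*X - 689/(987*X))
-1596926/3317734 + (-1962579/(1969864 - 832394))/y(-622) = -1596926/3317734 + (-1962579/(1969864 - 832394))/(-16*(-622) - 689/987/(-622)) = -1596926*1/3317734 + (-1962579/1137470)/(9952 - 689/987*(-1/622)) = -798463/1658867 + (-1962579*1/1137470)/(9952 + 689/613914) = -798463/1658867 - 1962579/(1137470*6109672817/613914) = -798463/1658867 - 1962579/1137470*613914/6109672817 = -798463/1658867 - 602427362103/3474784769576495 = -2775486418341246644486/5764205786353051531165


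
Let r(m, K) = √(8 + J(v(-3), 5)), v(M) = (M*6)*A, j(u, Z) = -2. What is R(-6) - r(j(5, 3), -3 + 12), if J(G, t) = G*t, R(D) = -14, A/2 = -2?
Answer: -14 - 4*√23 ≈ -33.183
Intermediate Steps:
A = -4 (A = 2*(-2) = -4)
v(M) = -24*M (v(M) = (M*6)*(-4) = (6*M)*(-4) = -24*M)
r(m, K) = 4*√23 (r(m, K) = √(8 - 24*(-3)*5) = √(8 + 72*5) = √(8 + 360) = √368 = 4*√23)
R(-6) - r(j(5, 3), -3 + 12) = -14 - 4*√23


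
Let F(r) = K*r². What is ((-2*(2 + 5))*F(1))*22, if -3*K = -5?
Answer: -1540/3 ≈ -513.33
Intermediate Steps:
K = 5/3 (K = -⅓*(-5) = 5/3 ≈ 1.6667)
F(r) = 5*r²/3
((-2*(2 + 5))*F(1))*22 = ((-2*(2 + 5))*((5/3)*1²))*22 = ((-2*7)*((5/3)*1))*22 = -14*5/3*22 = -70/3*22 = -1540/3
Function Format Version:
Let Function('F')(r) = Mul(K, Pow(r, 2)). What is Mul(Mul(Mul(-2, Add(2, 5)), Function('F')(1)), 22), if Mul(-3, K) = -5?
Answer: Rational(-1540, 3) ≈ -513.33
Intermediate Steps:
K = Rational(5, 3) (K = Mul(Rational(-1, 3), -5) = Rational(5, 3) ≈ 1.6667)
Function('F')(r) = Mul(Rational(5, 3), Pow(r, 2))
Mul(Mul(Mul(-2, Add(2, 5)), Function('F')(1)), 22) = Mul(Mul(Mul(-2, Add(2, 5)), Mul(Rational(5, 3), Pow(1, 2))), 22) = Mul(Mul(Mul(-2, 7), Mul(Rational(5, 3), 1)), 22) = Mul(Mul(-14, Rational(5, 3)), 22) = Mul(Rational(-70, 3), 22) = Rational(-1540, 3)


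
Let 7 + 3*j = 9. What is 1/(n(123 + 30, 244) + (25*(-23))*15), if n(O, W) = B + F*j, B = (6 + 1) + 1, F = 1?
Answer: -3/25849 ≈ -0.00011606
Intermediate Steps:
j = ⅔ (j = -7/3 + (⅓)*9 = -7/3 + 3 = ⅔ ≈ 0.66667)
B = 8 (B = 7 + 1 = 8)
n(O, W) = 26/3 (n(O, W) = 8 + 1*(⅔) = 8 + ⅔ = 26/3)
1/(n(123 + 30, 244) + (25*(-23))*15) = 1/(26/3 + (25*(-23))*15) = 1/(26/3 - 575*15) = 1/(26/3 - 8625) = 1/(-25849/3) = -3/25849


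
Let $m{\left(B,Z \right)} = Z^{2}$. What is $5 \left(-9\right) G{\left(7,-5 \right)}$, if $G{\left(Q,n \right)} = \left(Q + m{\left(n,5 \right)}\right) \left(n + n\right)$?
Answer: $14400$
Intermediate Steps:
$G{\left(Q,n \right)} = 2 n \left(25 + Q\right)$ ($G{\left(Q,n \right)} = \left(Q + 5^{2}\right) \left(n + n\right) = \left(Q + 25\right) 2 n = \left(25 + Q\right) 2 n = 2 n \left(25 + Q\right)$)
$5 \left(-9\right) G{\left(7,-5 \right)} = 5 \left(-9\right) 2 \left(-5\right) \left(25 + 7\right) = - 45 \cdot 2 \left(-5\right) 32 = \left(-45\right) \left(-320\right) = 14400$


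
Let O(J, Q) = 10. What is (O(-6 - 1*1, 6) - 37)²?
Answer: 729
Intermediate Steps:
(O(-6 - 1*1, 6) - 37)² = (10 - 37)² = (-27)² = 729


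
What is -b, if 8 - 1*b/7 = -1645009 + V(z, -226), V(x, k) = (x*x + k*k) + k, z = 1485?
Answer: 4277406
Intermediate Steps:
V(x, k) = k + k² + x² (V(x, k) = (x² + k²) + k = (k² + x²) + k = k + k² + x²)
b = -4277406 (b = 56 - 7*(-1645009 + (-226 + (-226)² + 1485²)) = 56 - 7*(-1645009 + (-226 + 51076 + 2205225)) = 56 - 7*(-1645009 + 2256075) = 56 - 7*611066 = 56 - 4277462 = -4277406)
-b = -1*(-4277406) = 4277406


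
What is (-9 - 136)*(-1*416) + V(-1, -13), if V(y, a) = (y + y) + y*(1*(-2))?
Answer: 60320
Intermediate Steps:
V(y, a) = 0 (V(y, a) = 2*y + y*(-2) = 2*y - 2*y = 0)
(-9 - 136)*(-1*416) + V(-1, -13) = (-9 - 136)*(-1*416) + 0 = -145*(-416) + 0 = 60320 + 0 = 60320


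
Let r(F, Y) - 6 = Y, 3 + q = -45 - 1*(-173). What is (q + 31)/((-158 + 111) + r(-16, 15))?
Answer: -6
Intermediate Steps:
q = 125 (q = -3 + (-45 - 1*(-173)) = -3 + (-45 + 173) = -3 + 128 = 125)
r(F, Y) = 6 + Y
(q + 31)/((-158 + 111) + r(-16, 15)) = (125 + 31)/((-158 + 111) + (6 + 15)) = 156/(-47 + 21) = 156/(-26) = 156*(-1/26) = -6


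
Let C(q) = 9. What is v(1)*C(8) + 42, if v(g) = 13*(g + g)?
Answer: 276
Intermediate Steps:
v(g) = 26*g (v(g) = 13*(2*g) = 26*g)
v(1)*C(8) + 42 = (26*1)*9 + 42 = 26*9 + 42 = 234 + 42 = 276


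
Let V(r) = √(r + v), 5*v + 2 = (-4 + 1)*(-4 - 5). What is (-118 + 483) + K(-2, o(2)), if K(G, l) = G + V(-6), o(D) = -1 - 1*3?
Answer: 363 + I ≈ 363.0 + 1.0*I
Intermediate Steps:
v = 5 (v = -⅖ + ((-4 + 1)*(-4 - 5))/5 = -⅖ + (-3*(-9))/5 = -⅖ + (⅕)*27 = -⅖ + 27/5 = 5)
V(r) = √(5 + r) (V(r) = √(r + 5) = √(5 + r))
o(D) = -4 (o(D) = -1 - 3 = -4)
K(G, l) = I + G (K(G, l) = G + √(5 - 6) = G + √(-1) = G + I = I + G)
(-118 + 483) + K(-2, o(2)) = (-118 + 483) + (I - 2) = 365 + (-2 + I) = 363 + I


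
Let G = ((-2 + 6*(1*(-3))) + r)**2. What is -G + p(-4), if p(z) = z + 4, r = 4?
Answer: -256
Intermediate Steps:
p(z) = 4 + z
G = 256 (G = ((-2 + 6*(1*(-3))) + 4)**2 = ((-2 + 6*(-3)) + 4)**2 = ((-2 - 18) + 4)**2 = (-20 + 4)**2 = (-16)**2 = 256)
-G + p(-4) = -1*256 + (4 - 4) = -256 + 0 = -256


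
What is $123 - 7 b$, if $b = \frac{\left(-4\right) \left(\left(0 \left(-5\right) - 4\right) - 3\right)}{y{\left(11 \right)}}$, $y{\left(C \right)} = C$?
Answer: $\frac{1157}{11} \approx 105.18$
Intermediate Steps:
$b = \frac{28}{11}$ ($b = \frac{\left(-4\right) \left(\left(0 \left(-5\right) - 4\right) - 3\right)}{11} = - 4 \left(\left(0 - 4\right) - 3\right) \frac{1}{11} = - 4 \left(-4 - 3\right) \frac{1}{11} = \left(-4\right) \left(-7\right) \frac{1}{11} = 28 \cdot \frac{1}{11} = \frac{28}{11} \approx 2.5455$)
$123 - 7 b = 123 - \frac{196}{11} = \frac{1157}{11}$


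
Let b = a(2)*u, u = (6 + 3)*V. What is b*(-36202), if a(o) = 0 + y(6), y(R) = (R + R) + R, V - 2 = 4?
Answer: -35188344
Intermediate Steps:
V = 6 (V = 2 + 4 = 6)
y(R) = 3*R (y(R) = 2*R + R = 3*R)
u = 54 (u = (6 + 3)*6 = 9*6 = 54)
a(o) = 18 (a(o) = 0 + 3*6 = 0 + 18 = 18)
b = 972 (b = 18*54 = 972)
b*(-36202) = 972*(-36202) = -35188344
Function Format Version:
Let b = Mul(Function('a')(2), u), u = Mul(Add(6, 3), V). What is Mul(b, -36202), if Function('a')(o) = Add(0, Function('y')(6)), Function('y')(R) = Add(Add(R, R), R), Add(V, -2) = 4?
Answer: -35188344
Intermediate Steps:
V = 6 (V = Add(2, 4) = 6)
Function('y')(R) = Mul(3, R) (Function('y')(R) = Add(Mul(2, R), R) = Mul(3, R))
u = 54 (u = Mul(Add(6, 3), 6) = Mul(9, 6) = 54)
Function('a')(o) = 18 (Function('a')(o) = Add(0, Mul(3, 6)) = Add(0, 18) = 18)
b = 972 (b = Mul(18, 54) = 972)
Mul(b, -36202) = Mul(972, -36202) = -35188344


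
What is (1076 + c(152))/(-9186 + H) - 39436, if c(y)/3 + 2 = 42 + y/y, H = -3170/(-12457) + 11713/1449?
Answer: -6532933037371379/165658570727 ≈ -39436.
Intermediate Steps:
H = 150502171/18050193 (H = -3170*(-1/12457) + 11713*(1/1449) = 3170/12457 + 11713/1449 = 150502171/18050193 ≈ 8.3380)
c(y) = 123 (c(y) = -6 + 3*(42 + y/y) = -6 + 3*(42 + 1) = -6 + 3*43 = -6 + 129 = 123)
(1076 + c(152))/(-9186 + H) - 39436 = (1076 + 123)/(-9186 + 150502171/18050193) - 39436 = 1199/(-165658570727/18050193) - 39436 = 1199*(-18050193/165658570727) - 39436 = -21642181407/165658570727 - 39436 = -6532933037371379/165658570727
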